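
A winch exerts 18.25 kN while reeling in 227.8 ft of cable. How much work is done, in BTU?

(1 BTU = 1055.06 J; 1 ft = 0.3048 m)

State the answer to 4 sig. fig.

1201 BTU

18.25 kN × 1000 → 18250 N
227.8 ft × 0.3048 → 69.4334 m
W = F × d = 18250 N × 69.4334 m = 1.26716×10⁶ J
1.26716×10⁶ J ÷ (1055.06 J/BTU) = 1201.03 BTU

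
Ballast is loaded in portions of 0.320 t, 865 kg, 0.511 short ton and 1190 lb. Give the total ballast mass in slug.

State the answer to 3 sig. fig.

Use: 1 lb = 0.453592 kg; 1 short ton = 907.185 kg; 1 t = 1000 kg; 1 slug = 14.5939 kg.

0.320 t × 1000 = 320 kg
865 kg (already kg)
0.511 short ton × 907.185 = 463.572 kg
1190 lb × 0.453592 = 539.774 kg
Combined: 320 + 865 + 463.572 + 539.774 = 2188.35 kg
In slug: 2188.35 / 14.5939 = 149.95 slug

150 slug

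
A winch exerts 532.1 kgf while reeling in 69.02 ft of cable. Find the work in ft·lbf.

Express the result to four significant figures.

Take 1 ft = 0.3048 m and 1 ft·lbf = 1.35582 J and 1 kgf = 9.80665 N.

8.097×10⁴ ft·lbf

532.1 kgf × 9.80665 → 5218.12 N
69.02 ft × 0.3048 → 21.0373 m
W = F × d = 5218.12 N × 21.0373 m = 109775 J
109775 J ÷ (1.35582 J/ft·lbf) = 80965.8 ft·lbf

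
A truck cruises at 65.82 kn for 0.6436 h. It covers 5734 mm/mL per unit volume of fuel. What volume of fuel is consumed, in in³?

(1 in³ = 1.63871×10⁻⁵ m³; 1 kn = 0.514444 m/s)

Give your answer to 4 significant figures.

834.9 in³

65.82 kn → 33.8607 m/s
0.6436 h → 2316.96 s
d = v × t = 33.8607 × 2316.96 = 78453.9 m
5734 mm/mL → 5.734×10⁶ m/m³
V = d / (distance per unit fuel) = 78453.9 / 5.734×10⁶ = 0.0136822 m³
In in³: 0.0136822 / 1.63871×10⁻⁵ = 834.937 in³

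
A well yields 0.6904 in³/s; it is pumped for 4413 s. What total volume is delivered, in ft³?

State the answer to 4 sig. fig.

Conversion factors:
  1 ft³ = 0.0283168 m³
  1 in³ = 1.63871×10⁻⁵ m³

0.6904 in³/s → 1.13137×10⁻⁵ m³/s
V = Q × t = 1.13137×10⁻⁵ × 4413 = 0.0499274 m³
In ft³: 0.0499274 / 0.0283168 = 1.76317 ft³

1.763 ft³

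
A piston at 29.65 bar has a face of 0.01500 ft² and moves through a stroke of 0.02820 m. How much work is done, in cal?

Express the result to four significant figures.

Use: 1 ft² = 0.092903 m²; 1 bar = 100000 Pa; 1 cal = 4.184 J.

27.85 cal

29.65 bar → 2.965×10⁶ Pa
0.01500 ft² → 0.00139354 m²
F = P × A = 2.965×10⁶ × 0.00139354 = 4131.85 N
W = F × d = 4131.85 × 0.0282 = 116.518 J
In cal: 116.518 / 4.184 = 27.8485 cal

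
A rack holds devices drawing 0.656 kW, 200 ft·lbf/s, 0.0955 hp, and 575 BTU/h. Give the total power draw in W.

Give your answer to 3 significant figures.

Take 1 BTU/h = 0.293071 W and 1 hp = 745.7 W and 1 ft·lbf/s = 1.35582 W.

1170 W

0.656 kW × 1000 = 656 W
200 ft·lbf/s × 1.35582 = 271.164 W
0.0955 hp × 745.7 = 71.2144 W
575 BTU/h × 0.293071 = 168.516 W
Sum: 656 + 271.164 + 71.2144 + 168.516 = 1166.89 W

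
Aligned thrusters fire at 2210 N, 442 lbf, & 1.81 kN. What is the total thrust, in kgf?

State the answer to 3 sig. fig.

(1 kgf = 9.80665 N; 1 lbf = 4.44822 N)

2210 N (already N)
442 lbf × 4.44822 = 1966.11 N
1.81 kN × 1000 = 1810 N
Combined: 2210 + 1966.11 + 1810 = 5986.11 N
In kgf: 5986.11 / 9.80665 = 610.413 kgf

610 kgf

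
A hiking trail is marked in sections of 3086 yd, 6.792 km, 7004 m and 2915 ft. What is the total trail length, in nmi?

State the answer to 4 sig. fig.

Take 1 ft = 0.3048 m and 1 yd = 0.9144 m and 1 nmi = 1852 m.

3086 yd × 0.9144 = 2821.84 m
6.792 km × 1000 = 6792 m
7004 m (already m)
2915 ft × 0.3048 = 888.492 m
Total: 2821.84 + 6792 + 7004 + 888.492 = 17506.3 m
In nmi: 17506.3 / 1852 = 9.45265 nmi

9.453 nmi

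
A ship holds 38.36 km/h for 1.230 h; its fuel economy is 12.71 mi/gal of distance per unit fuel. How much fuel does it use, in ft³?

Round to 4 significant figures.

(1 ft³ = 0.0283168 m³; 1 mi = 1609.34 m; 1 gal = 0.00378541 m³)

38.36 km/h → 10.6556 m/s
1.230 h → 4428 s
d = v × t = 10.6556 × 4428 = 47183 m
12.71 mi/gal → 5.40357×10⁶ m/m³
V = d / (distance per unit fuel) = 47183 / 5.40357×10⁶ = 0.00873182 m³
In ft³: 0.00873182 / 0.0283168 = 0.308362 ft³

0.3084 ft³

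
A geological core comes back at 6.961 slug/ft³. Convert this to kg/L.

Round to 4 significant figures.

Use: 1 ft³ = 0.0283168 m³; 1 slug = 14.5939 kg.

3.588 kg/L

6.961 slug/ft³ × 14.5939 kg/slug ÷ 0.0283168 m³/ft³ = 3587.56 kg/m³
3587.56 kg/m³ × 0.001 m³/L = 3.58756 kg/L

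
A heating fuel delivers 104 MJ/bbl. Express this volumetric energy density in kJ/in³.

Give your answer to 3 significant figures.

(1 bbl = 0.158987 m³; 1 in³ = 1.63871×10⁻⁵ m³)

10.7 kJ/in³

104 MJ/bbl × 1000000 J/MJ ÷ 0.158987 m³/bbl = 6.54142×10⁸ J/m³
6.54142×10⁸ J/m³ ÷ 1000 J/kJ × 1.63871×10⁻⁵ m³/in³ = 10.7195 kJ/in³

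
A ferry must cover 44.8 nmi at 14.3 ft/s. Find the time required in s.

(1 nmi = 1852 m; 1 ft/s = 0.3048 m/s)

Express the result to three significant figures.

1.90×10⁴ s

44.8 nmi × 1852 = 82969.6 m
14.3 ft/s × 0.3048 = 4.35864 m/s
t = d / v = 82969.6 m / 4.35864 m/s = 19035.7 s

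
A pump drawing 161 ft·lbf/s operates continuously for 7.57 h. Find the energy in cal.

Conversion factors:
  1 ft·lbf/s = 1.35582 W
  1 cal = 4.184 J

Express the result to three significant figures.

1.42×10⁶ cal

161 ft·lbf/s × 1.35582 = 218.287 W
7.57 h × 3600 = 27252 s
E = P × t = 218.287 W × 27252 s = 5.94876×10⁶ J
5.94876×10⁶ J ÷ (4.184 J/cal) = 1.42179×10⁶ cal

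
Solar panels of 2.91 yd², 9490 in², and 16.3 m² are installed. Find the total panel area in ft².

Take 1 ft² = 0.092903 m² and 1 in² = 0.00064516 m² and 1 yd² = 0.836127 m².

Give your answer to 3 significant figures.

268 ft²

2.91 yd² × 0.836127 = 2.43313 m²
9490 in² × 0.00064516 = 6.12257 m²
16.3 m² (already m²)
Sum: 2.43313 + 6.12257 + 16.3 = 24.8557 m²
In ft²: 24.8557 / 0.092903 = 267.545 ft²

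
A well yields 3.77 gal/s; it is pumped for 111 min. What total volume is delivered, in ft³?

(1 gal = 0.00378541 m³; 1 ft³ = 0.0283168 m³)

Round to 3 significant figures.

3.77 gal/s → 0.014271 m³/s
111 min → 6660 s
V = Q × t = 0.014271 × 6660 = 95.0449 m³
In ft³: 95.0449 / 0.0283168 = 3356.48 ft³

3360 ft³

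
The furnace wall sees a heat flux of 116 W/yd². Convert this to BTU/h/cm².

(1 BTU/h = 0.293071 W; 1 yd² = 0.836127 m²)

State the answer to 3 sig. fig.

116 W/yd² ÷ 0.836127 m²/yd² = 138.735 W/m²
138.735 W/m² ÷ 0.293071 W/BTU/h × 0.0001 m²/cm² = 0.0473384 BTU/h/cm²

0.0473 BTU/h/cm²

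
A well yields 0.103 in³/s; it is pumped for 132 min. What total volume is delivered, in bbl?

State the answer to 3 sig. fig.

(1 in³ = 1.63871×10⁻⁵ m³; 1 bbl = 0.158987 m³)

0.103 in³/s → 1.68787×10⁻⁶ m³/s
132 min → 7920 s
V = Q × t = 1.68787×10⁻⁶ × 7920 = 0.0133679 m³
In bbl: 0.0133679 / 0.158987 = 0.0840817 bbl

0.0841 bbl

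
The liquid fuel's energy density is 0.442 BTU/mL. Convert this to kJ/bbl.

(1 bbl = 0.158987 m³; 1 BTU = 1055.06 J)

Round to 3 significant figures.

0.442 BTU/mL × 1055.06 J/BTU ÷ 10⁻⁶ m³/mL = 4.66337×10⁸ J/m³
4.66337×10⁸ J/m³ ÷ 1000 J/kJ × 0.158987 m³/bbl = 74141.5 kJ/bbl

7.41×10⁴ kJ/bbl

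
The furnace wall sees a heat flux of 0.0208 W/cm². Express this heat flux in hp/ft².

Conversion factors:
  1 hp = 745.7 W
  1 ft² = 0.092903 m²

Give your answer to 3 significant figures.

0.0259 hp/ft²

0.0208 W/cm² ÷ 0.0001 m²/cm² = 208 W/m²
208 W/m² ÷ 745.7 W/hp × 0.092903 m²/ft² = 0.0259137 hp/ft²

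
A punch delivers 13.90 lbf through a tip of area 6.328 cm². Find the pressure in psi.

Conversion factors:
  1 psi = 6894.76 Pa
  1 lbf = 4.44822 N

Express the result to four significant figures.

13.90 lbf × 4.44822 = 61.8303 N
6.328 cm² × 0.0001 = 6.328×10⁻⁴ m²
P = F / A = 61.8303 N / 6.328×10⁻⁴ m² = 97709.1 Pa
97709.1 Pa ÷ (6894.76 Pa/psi) = 14.1715 psi

14.17 psi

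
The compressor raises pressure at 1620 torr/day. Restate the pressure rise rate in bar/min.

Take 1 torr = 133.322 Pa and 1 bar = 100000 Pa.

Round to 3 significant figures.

0.00150 bar/min

1620 torr/day × 133.322 Pa/torr ÷ 86400 s/day = 2.49979 Pa/s
2.49979 Pa/s ÷ 100000 Pa/bar × 60 s/min = 0.00149987 bar/min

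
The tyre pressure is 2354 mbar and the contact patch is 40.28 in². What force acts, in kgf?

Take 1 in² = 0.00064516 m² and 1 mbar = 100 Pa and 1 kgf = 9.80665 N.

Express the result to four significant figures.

623.8 kgf

2354 mbar × 100 → 235400 Pa
40.28 in² × 0.00064516 → 0.025987 m²
F = P × A = 235400 Pa × 0.025987 m² = 6117.34 N
6117.34 N ÷ (9.80665 N/kgf) = 623.795 kgf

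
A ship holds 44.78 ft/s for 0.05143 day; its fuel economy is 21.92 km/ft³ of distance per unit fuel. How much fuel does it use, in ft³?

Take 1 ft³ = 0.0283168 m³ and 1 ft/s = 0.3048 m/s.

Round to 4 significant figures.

2.767 ft³

44.78 ft/s → 13.6489 m/s
0.05143 day → 4443.55 s
d = v × t = 13.6489 × 4443.55 = 60649.6 m
21.92 km/ft³ → 774099 m/m³
V = d / (distance per unit fuel) = 60649.6 / 774099 = 0.0783486 m³
In ft³: 0.0783486 / 0.0283168 = 2.76686 ft³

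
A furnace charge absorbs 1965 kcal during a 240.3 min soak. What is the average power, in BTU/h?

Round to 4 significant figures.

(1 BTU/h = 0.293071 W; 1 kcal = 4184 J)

1965 kcal × 4184 → 8.22156×10⁶ J
240.3 min × 60 → 14418 s
P = E / t = 8.22156×10⁶ J / 14418 s = 570.229 W
570.229 W ÷ (0.293071 W/BTU/h) = 1945.7 BTU/h

1946 BTU/h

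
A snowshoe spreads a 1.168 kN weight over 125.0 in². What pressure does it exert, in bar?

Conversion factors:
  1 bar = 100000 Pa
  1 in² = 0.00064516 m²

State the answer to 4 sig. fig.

0.1448 bar

1.168 kN × 1000 = 1168 N
125.0 in² × 0.00064516 = 0.080645 m²
P = F / A = 1168 N / 0.080645 m² = 14483.2 Pa
14483.2 Pa ÷ (100000 Pa/bar) = 0.144832 bar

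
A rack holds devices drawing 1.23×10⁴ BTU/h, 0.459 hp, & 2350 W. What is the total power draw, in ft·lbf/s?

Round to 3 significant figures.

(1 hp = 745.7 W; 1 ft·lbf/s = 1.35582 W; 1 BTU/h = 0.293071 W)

4640 ft·lbf/s

1.23×10⁴ BTU/h × 0.293071 = 3604.77 W
0.459 hp × 745.7 = 342.276 W
2350 W (already W)
Combined: 3604.77 + 342.276 + 2350 = 6297.05 W
In ft·lbf/s: 6297.05 / 1.35582 = 4644.46 ft·lbf/s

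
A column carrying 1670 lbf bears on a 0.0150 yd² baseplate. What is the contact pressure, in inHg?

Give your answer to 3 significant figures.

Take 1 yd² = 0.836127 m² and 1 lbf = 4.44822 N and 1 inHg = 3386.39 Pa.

1670 lbf × 4.44822 = 7428.53 N
0.0150 yd² × 0.836127 = 0.0125419 m²
P = F / A = 7428.53 N / 0.0125419 m² = 592297 Pa
592297 Pa ÷ (3386.39 Pa/inHg) = 174.905 inHg

175 inHg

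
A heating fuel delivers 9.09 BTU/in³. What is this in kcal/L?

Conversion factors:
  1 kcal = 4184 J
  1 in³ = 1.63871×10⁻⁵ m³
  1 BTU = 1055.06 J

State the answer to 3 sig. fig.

9.09 BTU/in³ × 1055.06 J/BTU ÷ 1.63871×10⁻⁵ m³/in³ = 5.85247×10⁸ J/m³
5.85247×10⁸ J/m³ ÷ 4184 J/kcal × 0.001 m³/L = 139.877 kcal/L

140 kcal/L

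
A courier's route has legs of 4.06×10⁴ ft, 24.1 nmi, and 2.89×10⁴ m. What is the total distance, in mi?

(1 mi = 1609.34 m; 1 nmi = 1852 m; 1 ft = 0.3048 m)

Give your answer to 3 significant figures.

53.4 mi

4.06×10⁴ ft × 0.3048 = 12374.9 m
24.1 nmi × 1852 = 44633.2 m
2.89×10⁴ m (already m)
Combined: 12374.9 + 44633.2 + 28900 = 85908.1 m
In mi: 85908.1 / 1609.34 = 53.381 mi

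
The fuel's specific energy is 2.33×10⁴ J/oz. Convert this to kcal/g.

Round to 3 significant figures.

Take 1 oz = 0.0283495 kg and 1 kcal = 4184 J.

2.33×10⁴ J/oz ÷ 0.0283495 kg/oz = 821884 J/kg
821884 J/kg ÷ 4184 J/kcal × 0.001 kg/g = 0.196435 kcal/g

0.196 kcal/g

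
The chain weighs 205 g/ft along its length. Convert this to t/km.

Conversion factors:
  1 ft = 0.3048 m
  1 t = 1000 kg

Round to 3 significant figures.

205 g/ft × 0.001 kg/g ÷ 0.3048 m/ft = 0.672572 kg/m
0.672572 kg/m ÷ 1000 kg/t × 1000 m/km = 0.672572 t/km

0.673 t/km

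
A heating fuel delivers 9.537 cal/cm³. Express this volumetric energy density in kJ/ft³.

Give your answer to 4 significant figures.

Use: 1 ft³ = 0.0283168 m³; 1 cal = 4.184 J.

1130 kJ/ft³

9.537 cal/cm³ × 4.184 J/cal ÷ 10⁻⁶ m³/cm³ = 3.99028×10⁷ J/m³
3.99028×10⁷ J/m³ ÷ 1000 J/kJ × 0.0283168 m³/ft³ = 1129.92 kJ/ft³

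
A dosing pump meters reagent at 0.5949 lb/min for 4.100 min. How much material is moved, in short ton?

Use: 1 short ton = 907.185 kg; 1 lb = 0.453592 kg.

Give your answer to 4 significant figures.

0.5949 lb/min → 0.00449736 kg/s
4.100 min → 246 s
m = ṁ × t = 0.00449736 × 246 = 1.10635 kg
In short ton: 1.10635 / 907.185 = 0.00121954 short ton

0.001220 short ton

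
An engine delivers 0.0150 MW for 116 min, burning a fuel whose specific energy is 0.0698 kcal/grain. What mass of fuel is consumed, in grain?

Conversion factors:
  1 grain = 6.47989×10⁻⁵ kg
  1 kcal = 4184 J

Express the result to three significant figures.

0.0150 MW → 15000 W
116 min → 6960 s
E = P × t = 15000 × 6960 = 1.044×10⁸ J
0.0698 kcal/grain → 4.50692×10⁶ J/kg
m = E / e_s = 1.044×10⁸ / 4.50692×10⁶ = 23.1644 kg
In grain: 23.1644 / 6.47989×10⁻⁵ = 357481 grain

3.57×10⁵ grain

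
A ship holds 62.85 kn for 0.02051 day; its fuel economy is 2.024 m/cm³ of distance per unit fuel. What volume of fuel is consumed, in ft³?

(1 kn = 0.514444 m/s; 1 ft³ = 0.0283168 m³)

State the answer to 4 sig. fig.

0.9997 ft³

62.85 kn → 32.3328 m/s
0.02051 day → 1772.06 s
d = v × t = 32.3328 × 1772.06 = 57295.7 m
2.024 m/cm³ → 2.024×10⁶ m/m³
V = d / (distance per unit fuel) = 57295.7 / 2.024×10⁶ = 0.0283082 m³
In ft³: 0.0283082 / 0.0283168 = 0.999696 ft³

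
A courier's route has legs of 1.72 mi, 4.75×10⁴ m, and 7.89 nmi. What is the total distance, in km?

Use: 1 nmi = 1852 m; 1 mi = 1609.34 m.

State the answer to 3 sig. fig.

1.72 mi × 1609.34 → 2768.06 m
4.75×10⁴ m (already m)
7.89 nmi × 1852 → 14612.3 m
Total: 2768.06 + 47500 + 14612.3 = 64880.4 m
In km: 64880.4 / 1000 = 64.8804 km

64.9 km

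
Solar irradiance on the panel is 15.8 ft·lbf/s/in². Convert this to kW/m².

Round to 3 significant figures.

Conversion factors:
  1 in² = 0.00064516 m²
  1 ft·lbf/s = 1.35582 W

15.8 ft·lbf/s/in² × 1.35582 W/ft·lbf/s ÷ 0.00064516 m²/in² = 33204.1 W/m²
33204.1 W/m² ÷ 1000 W/kW = 33.2041 kW/m²

33.2 kW/m²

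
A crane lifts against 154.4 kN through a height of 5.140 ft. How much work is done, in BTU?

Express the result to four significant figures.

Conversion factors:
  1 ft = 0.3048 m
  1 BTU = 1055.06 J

154.4 kN × 1000 → 154400 N
5.140 ft × 0.3048 → 1.56667 m
W = F × d = 154400 N × 1.56667 m = 241894 J
241894 J ÷ (1055.06 J/BTU) = 229.27 BTU

229.3 BTU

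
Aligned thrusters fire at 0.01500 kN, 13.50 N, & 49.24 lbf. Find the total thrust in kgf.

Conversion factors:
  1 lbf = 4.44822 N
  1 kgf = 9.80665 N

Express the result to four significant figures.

25.24 kgf

0.01500 kN × 1000 → 15 N
13.50 N (already N)
49.24 lbf × 4.44822 → 219.03 N
Combined: 15 + 13.5 + 219.03 = 247.53 N
In kgf: 247.53 / 9.80665 = 25.241 kgf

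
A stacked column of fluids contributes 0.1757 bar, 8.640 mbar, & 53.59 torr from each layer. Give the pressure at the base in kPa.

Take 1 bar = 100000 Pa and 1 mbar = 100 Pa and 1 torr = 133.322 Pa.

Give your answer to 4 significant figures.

25.58 kPa

0.1757 bar × 100000 → 17570 Pa
8.640 mbar × 100 → 864 Pa
53.59 torr × 133.322 → 7144.73 Pa
Sum: 17570 + 864 + 7144.73 = 25578.7 Pa
In kPa: 25578.7 / 1000 = 25.5787 kPa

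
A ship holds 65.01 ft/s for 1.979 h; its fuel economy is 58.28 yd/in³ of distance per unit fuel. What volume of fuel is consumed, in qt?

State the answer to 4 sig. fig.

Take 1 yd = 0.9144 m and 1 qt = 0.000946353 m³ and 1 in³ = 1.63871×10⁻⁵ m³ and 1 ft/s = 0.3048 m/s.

65.01 ft/s → 19.815 m/s
1.979 h → 7124.4 s
d = v × t = 19.815 × 7124.4 = 141170 m
58.28 yd/in³ → 3.25202×10⁶ m/m³
V = d / (distance per unit fuel) = 141170 / 3.25202×10⁶ = 0.0434099 m³
In qt: 0.0434099 / 0.000946353 = 45.8707 qt

45.87 qt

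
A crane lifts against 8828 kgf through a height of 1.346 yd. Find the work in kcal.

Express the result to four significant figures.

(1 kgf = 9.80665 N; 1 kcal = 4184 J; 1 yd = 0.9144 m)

8828 kgf × 9.80665 = 86573.1 N
1.346 yd × 0.9144 = 1.23078 m
W = F × d = 86573.1 N × 1.23078 m = 106552 J
106552 J ÷ (4184 J/kcal) = 25.4665 kcal

25.47 kcal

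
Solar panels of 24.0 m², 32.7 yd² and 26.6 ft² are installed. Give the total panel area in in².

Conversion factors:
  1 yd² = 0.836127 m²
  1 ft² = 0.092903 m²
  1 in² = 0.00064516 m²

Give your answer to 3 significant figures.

24.0 m² (already m²)
32.7 yd² × 0.836127 = 27.3414 m²
26.6 ft² × 0.092903 = 2.47122 m²
Sum: 24 + 27.3414 + 2.47122 = 53.8126 m²
In in²: 53.8126 / 0.00064516 = 83409.7 in²

8.34×10⁴ in²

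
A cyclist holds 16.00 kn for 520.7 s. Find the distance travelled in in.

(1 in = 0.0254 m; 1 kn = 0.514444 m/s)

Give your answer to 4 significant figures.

1.687×10⁵ in

16.00 kn × 0.514444 = 8.2311 m/s
d = v × t = 8.2311 m/s × 520.7 s = 4285.93 m
4285.93 m ÷ (0.0254 m/in) = 168737 in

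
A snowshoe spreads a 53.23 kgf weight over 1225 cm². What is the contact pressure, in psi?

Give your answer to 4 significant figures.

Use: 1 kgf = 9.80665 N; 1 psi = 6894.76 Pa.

0.6180 psi

53.23 kgf × 9.80665 → 522.008 N
1225 cm² × 0.0001 → 0.1225 m²
P = F / A = 522.008 N / 0.1225 m² = 4261.29 Pa
4261.29 Pa ÷ (6894.76 Pa/psi) = 0.618048 psi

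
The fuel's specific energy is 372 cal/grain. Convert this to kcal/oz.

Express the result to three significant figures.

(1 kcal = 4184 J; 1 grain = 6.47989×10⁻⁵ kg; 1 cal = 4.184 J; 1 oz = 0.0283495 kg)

163 kcal/oz

372 cal/grain × 4.184 J/cal ÷ 6.47989×10⁻⁵ kg/grain = 2.40197×10⁷ J/kg
2.40197×10⁷ J/kg ÷ 4184 J/kcal × 0.0283495 kg/oz = 162.75 kcal/oz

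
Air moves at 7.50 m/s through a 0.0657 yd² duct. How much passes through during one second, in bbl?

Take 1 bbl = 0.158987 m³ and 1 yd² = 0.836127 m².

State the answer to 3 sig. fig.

0.0657 yd² × 0.836127 → 0.0549335 m²
V = v × A × t = 7.5 m/s × 0.0549335 m² × 1 s = 0.412001 m³
0.412001 m³ ÷ (0.158987 m³/bbl) = 2.59141 bbl

2.59 bbl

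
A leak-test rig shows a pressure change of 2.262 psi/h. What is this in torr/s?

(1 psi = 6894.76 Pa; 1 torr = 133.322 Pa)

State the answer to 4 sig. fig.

2.262 psi/h × 6894.76 Pa/psi ÷ 3600 s/h = 4.33221 Pa/s
4.33221 Pa/s ÷ 133.322 Pa/torr = 0.0324943 torr/s

0.03249 torr/s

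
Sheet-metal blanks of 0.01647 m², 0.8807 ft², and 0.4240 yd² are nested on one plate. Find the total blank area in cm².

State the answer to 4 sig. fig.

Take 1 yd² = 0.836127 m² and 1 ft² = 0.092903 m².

0.01647 m² (already m²)
0.8807 ft² × 0.092903 → 0.0818197 m²
0.4240 yd² × 0.836127 → 0.354518 m²
Total: 0.01647 + 0.0818197 + 0.354518 = 0.452808 m²
In cm²: 0.452808 / 0.0001 = 4528.08 cm²

4528 cm²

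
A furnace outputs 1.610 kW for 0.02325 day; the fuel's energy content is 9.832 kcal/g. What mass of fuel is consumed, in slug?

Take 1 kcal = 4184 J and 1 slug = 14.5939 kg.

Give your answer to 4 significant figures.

1.610 kW → 1610 W
0.02325 day → 2008.8 s
E = P × t = 1610 × 2008.8 = 3.23417×10⁶ J
9.832 kcal/g → 4.11371×10⁷ J/kg
m = E / e_s = 3.23417×10⁶ / 4.11371×10⁷ = 0.0786193 kg
In slug: 0.0786193 / 14.5939 = 0.00538713 slug

0.005387 slug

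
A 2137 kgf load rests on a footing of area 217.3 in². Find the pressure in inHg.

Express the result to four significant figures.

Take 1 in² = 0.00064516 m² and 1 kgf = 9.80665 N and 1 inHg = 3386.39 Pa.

2137 kgf × 9.80665 = 20956.8 N
217.3 in² × 0.00064516 = 0.140193 m²
P = F / A = 20956.8 N / 0.140193 m² = 149485 Pa
149485 Pa ÷ (3386.39 Pa/inHg) = 44.1429 inHg

44.14 inHg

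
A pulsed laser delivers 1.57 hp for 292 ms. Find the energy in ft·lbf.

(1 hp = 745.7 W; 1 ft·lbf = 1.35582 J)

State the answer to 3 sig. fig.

252 ft·lbf

1.57 hp × 745.7 = 1170.75 W
292 ms × 0.001 = 0.292 s
E = P × t = 1170.75 W × 0.292 s = 341.859 J
341.859 J ÷ (1.35582 J/ft·lbf) = 252.142 ft·lbf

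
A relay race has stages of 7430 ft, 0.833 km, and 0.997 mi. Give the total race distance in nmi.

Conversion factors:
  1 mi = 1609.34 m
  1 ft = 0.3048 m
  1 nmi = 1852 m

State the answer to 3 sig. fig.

2.54 nmi

7430 ft × 0.3048 = 2264.66 m
0.833 km × 1000 = 833 m
0.997 mi × 1609.34 = 1604.51 m
Combined: 2264.66 + 833 + 1604.51 = 4702.17 m
In nmi: 4702.17 / 1852 = 2.53897 nmi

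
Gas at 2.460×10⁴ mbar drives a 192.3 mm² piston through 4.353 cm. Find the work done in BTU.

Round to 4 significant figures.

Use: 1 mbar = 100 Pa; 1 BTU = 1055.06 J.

0.01952 BTU

2.460×10⁴ mbar → 2.46×10⁶ Pa
192.3 mm² → 1.923×10⁻⁴ m²
F = P × A = 2.46×10⁶ × 1.923×10⁻⁴ = 473.058 N
4.353 cm → 0.04353 m
W = F × d = 473.058 × 0.04353 = 20.5922 J
In BTU: 20.5922 / 1055.06 = 0.0195176 BTU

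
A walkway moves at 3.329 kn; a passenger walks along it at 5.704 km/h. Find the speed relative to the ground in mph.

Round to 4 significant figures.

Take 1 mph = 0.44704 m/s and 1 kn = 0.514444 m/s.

7.375 mph

3.329 kn × 0.514444 = 1.71258 m/s
5.704 km/h × (1/3.6) = 1.58444 m/s
Sum: 1.71258 + 1.58444 = 3.29702 m/s
In mph: 3.29702 / 0.44704 = 7.37522 mph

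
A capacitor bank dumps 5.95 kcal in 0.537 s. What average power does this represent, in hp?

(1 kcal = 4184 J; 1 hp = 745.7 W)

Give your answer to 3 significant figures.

5.95 kcal × 4184 → 24894.8 J
P = E / t = 24894.8 J / 0.537 s = 46359 W
46359 W ÷ (745.7 W/hp) = 62.1684 hp

62.2 hp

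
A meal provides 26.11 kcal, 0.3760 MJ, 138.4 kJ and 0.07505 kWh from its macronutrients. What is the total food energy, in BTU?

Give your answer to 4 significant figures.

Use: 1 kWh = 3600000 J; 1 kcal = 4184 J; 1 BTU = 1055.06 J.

26.11 kcal × 4184 → 109244 J
0.3760 MJ × 1000000 → 376000 J
138.4 kJ × 1000 → 138400 J
0.07505 kWh × 3600000 → 270180 J
Combined: 109244 + 376000 + 138400 + 270180 = 893824 J
In BTU: 893824 / 1055.06 = 847.178 BTU

847.2 BTU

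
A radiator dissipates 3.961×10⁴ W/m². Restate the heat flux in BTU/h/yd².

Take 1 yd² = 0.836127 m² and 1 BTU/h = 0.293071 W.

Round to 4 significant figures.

1.130×10⁵ BTU/h/yd²

3.961×10⁴ W/m² is already 39610 W/m²
39610 W/m² ÷ 0.293071 W/BTU/h × 0.836127 m²/yd² = 113007 BTU/h/yd²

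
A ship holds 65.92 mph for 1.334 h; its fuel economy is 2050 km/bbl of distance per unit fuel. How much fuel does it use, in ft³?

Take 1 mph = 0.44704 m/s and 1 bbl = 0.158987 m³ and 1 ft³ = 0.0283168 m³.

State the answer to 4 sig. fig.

65.92 mph → 29.4689 m/s
1.334 h → 4802.4 s
d = v × t = 29.4689 × 4802.4 = 141521 m
2050 km/bbl → 1.28941×10⁷ m/m³
V = d / (distance per unit fuel) = 141521 / 1.28941×10⁷ = 0.0109756 m³
In ft³: 0.0109756 / 0.0283168 = 0.3876 ft³

0.3876 ft³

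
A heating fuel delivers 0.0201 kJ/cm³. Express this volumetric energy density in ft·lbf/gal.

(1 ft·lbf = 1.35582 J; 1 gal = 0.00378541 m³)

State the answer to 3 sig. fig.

5.61×10⁴ ft·lbf/gal

0.0201 kJ/cm³ × 1000 J/kJ ÷ 10⁻⁶ m³/cm³ = 2.01×10⁷ J/m³
2.01×10⁷ J/m³ ÷ 1.35582 J/ft·lbf × 0.00378541 m³/gal = 56118.6 ft·lbf/gal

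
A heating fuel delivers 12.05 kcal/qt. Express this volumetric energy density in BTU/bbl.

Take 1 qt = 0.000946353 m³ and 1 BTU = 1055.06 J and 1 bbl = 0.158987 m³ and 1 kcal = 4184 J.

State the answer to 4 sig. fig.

12.05 kcal/qt × 4184 J/kcal ÷ 0.000946353 m³/qt = 5.32753×10⁷ J/m³
5.32753×10⁷ J/m³ ÷ 1055.06 J/BTU × 0.158987 m³/bbl = 8028.06 BTU/bbl

8028 BTU/bbl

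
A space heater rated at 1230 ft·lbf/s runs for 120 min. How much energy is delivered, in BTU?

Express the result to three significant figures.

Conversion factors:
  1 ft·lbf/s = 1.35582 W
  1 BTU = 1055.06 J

1.14×10⁴ BTU

1230 ft·lbf/s × 1.35582 → 1667.66 W
120 min × 60 → 7200 s
E = P × t = 1667.66 W × 7200 s = 1.20072×10⁷ J
1.20072×10⁷ J ÷ (1055.06 J/BTU) = 11380.6 BTU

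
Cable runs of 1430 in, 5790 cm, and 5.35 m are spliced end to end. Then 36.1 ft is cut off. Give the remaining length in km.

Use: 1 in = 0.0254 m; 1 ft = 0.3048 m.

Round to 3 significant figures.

1430 in × 0.0254 = 36.322 m
5790 cm × 0.01 = 57.9 m
5.35 m (already m)
36.1 ft × 0.3048 = 11.0033 m
Result: 36.322 + 57.9 + 5.35 − 11.0033 = 88.5687 m
In km: 88.5687 / 1000 = 0.0885687 km

0.0886 km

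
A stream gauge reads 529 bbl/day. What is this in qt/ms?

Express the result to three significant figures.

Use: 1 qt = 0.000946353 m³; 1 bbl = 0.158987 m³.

0.00103 qt/ms

529 bbl/day × 0.158987 m³/bbl ÷ 86400 s/day = 9.73427×10⁻⁴ m³/s
9.73427×10⁻⁴ m³/s ÷ 0.000946353 m³/qt × 0.001 s/ms = 0.00102861 qt/ms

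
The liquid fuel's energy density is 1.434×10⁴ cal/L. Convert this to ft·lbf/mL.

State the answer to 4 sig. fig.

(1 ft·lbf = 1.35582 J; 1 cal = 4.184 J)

1.434×10⁴ cal/L × 4.184 J/cal ÷ 0.001 m³/L = 5.99986×10⁷ J/m³
5.99986×10⁷ J/m³ ÷ 1.35582 J/ft·lbf × 10⁻⁶ m³/mL = 44.2526 ft·lbf/mL

44.25 ft·lbf/mL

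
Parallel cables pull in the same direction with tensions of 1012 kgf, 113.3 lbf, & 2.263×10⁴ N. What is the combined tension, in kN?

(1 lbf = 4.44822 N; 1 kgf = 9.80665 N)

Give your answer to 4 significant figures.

33.06 kN

1012 kgf × 9.80665 = 9924.33 N
113.3 lbf × 4.44822 = 503.983 N
2.263×10⁴ N (already N)
Combined: 9924.33 + 503.983 + 22630 = 33058.3 N
In kN: 33058.3 / 1000 = 33.0583 kN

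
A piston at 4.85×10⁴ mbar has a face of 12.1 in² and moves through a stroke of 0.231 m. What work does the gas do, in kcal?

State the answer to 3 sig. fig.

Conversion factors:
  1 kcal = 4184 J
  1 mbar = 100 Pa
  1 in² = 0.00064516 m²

2.09 kcal

4.85×10⁴ mbar → 4.85×10⁶ Pa
12.1 in² → 0.00780644 m²
F = P × A = 4.85×10⁶ × 0.00780644 = 37861.2 N
W = F × d = 37861.2 × 0.231 = 8745.94 J
In kcal: 8745.94 / 4184 = 2.09033 kcal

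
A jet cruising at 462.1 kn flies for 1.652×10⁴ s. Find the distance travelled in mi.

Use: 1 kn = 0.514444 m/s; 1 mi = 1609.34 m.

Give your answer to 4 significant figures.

462.1 kn × 0.514444 = 237.725 m/s
d = v × t = 237.725 m/s × 16520 s = 3.92722×10⁶ m
3.92722×10⁶ m ÷ (1609.34 m/mi) = 2440.27 mi

2440 mi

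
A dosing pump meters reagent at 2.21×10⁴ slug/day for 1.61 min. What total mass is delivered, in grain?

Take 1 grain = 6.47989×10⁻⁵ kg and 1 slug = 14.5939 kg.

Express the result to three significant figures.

2.21×10⁴ slug/day → 3.73293 kg/s
1.61 min → 96.6 s
m = ṁ × t = 3.73293 × 96.6 = 360.601 kg
In grain: 360.601 / 6.47989×10⁻⁵ = 5.56492×10⁶ grain

5.56×10⁶ grain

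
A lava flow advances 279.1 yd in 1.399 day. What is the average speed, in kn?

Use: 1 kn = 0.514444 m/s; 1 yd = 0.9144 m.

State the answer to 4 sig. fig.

0.004104 kn

279.1 yd × 0.9144 → 255.209 m
1.399 day × 86400 → 120874 s
v = d / t = 255.209 m / 120874 s = 0.00211136 m/s
0.00211136 m/s ÷ (0.514444 m/s/kn) = 0.00410416 kn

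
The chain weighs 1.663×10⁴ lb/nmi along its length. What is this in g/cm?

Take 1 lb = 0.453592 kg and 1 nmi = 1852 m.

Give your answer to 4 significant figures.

40.73 g/cm

1.663×10⁴ lb/nmi × 0.453592 kg/lb ÷ 1852 m/nmi = 4.07302 kg/m
4.07302 kg/m ÷ 0.001 kg/g × 0.01 m/cm = 40.7302 g/cm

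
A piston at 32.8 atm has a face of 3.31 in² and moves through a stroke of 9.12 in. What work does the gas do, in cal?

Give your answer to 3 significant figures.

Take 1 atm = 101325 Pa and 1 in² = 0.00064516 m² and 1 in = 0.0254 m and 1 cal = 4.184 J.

32.8 atm → 3.32346×10⁶ Pa
3.31 in² → 0.00213548 m²
F = P × A = 3.32346×10⁶ × 0.00213548 = 7097.18 N
9.12 in → 0.231648 m
W = F × d = 7097.18 × 0.231648 = 1644.05 J
In cal: 1644.05 / 4.184 = 392.937 cal

393 cal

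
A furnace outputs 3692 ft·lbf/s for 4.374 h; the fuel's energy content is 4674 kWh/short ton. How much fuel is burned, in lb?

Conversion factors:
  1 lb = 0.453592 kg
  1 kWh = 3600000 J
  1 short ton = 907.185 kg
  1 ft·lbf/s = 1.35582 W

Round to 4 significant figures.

9.369 lb

3692 ft·lbf/s → 5005.69 W
4.374 h → 15746.4 s
E = P × t = 5005.69 × 15746.4 = 7.88216×10⁷ J
4674 kWh/short ton → 1.85479×10⁷ J/kg
m = E / e_s = 7.88216×10⁷ / 1.85479×10⁷ = 4.24962 kg
In lb: 4.24962 / 0.453592 = 9.36882 lb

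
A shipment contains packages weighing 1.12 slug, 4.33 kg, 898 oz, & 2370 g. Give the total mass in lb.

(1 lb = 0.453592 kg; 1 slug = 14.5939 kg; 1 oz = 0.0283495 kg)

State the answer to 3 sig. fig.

107 lb

1.12 slug × 14.5939 → 16.3452 kg
4.33 kg (already kg)
898 oz × 0.0283495 → 25.4579 kg
2370 g × 0.001 → 2.37 kg
Combined: 16.3452 + 4.33 + 25.4579 + 2.37 = 48.5031 kg
In lb: 48.5031 / 0.453592 = 106.931 lb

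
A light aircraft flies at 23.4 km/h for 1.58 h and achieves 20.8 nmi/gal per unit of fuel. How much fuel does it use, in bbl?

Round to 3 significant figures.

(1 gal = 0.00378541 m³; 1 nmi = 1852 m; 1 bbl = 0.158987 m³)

0.0229 bbl

23.4 km/h → 6.5 m/s
1.58 h → 5688 s
d = v × t = 6.5 × 5688 = 36972 m
20.8 nmi/gal → 1.01763×10⁷ m/m³
V = d / (distance per unit fuel) = 36972 / 1.01763×10⁷ = 0.00363315 m³
In bbl: 0.00363315 / 0.158987 = 0.0228519 bbl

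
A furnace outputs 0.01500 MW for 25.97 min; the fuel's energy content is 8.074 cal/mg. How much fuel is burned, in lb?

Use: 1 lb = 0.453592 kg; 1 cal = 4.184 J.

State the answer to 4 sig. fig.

1.525 lb

0.01500 MW → 15000 W
25.97 min → 1558.2 s
E = P × t = 15000 × 1558.2 = 2.3373×10⁷ J
8.074 cal/mg → 3.37816×10⁷ J/kg
m = E / e_s = 2.3373×10⁷ / 3.37816×10⁷ = 0.691886 kg
In lb: 0.691886 / 0.453592 = 1.52535 lb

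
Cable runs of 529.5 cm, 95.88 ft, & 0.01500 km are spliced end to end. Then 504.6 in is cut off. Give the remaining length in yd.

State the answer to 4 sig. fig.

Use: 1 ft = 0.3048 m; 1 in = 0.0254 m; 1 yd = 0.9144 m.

40.14 yd

529.5 cm × 0.01 = 5.295 m
95.88 ft × 0.3048 = 29.2242 m
0.01500 km × 1000 = 15 m
504.6 in × 0.0254 = 12.8168 m
Result: 5.295 + 29.2242 + 15 − 12.8168 = 36.7024 m
In yd: 36.7024 / 0.9144 = 40.1382 yd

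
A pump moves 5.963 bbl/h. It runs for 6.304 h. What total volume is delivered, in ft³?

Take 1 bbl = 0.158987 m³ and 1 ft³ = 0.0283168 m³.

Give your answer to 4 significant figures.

211.1 ft³

5.963 bbl/h → 2.63344×10⁻⁴ m³/s
6.304 h → 22694.4 s
V = Q × t = 2.63344×10⁻⁴ × 22694.4 = 5.97643 m³
In ft³: 5.97643 / 0.0283168 = 211.056 ft³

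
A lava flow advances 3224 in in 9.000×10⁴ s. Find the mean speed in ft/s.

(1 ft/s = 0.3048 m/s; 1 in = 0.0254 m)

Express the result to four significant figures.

3224 in × 0.0254 → 81.8896 m
v = d / t = 81.8896 m / 90000 s = 9.09884×10⁻⁴ m/s
9.09884×10⁻⁴ m/s ÷ (0.3048 m/s/ft/s) = 0.00298518 ft/s

0.002985 ft/s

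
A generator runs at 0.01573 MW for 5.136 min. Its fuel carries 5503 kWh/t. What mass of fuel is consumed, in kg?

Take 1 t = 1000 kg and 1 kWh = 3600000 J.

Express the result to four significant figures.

0.2447 kg

0.01573 MW → 15730 W
5.136 min → 308.16 s
E = P × t = 15730 × 308.16 = 4.84736×10⁶ J
5503 kWh/t → 1.98108×10⁷ J/kg
m = E / e_s = 4.84736×10⁶ / 1.98108×10⁷ = 0.244683 kg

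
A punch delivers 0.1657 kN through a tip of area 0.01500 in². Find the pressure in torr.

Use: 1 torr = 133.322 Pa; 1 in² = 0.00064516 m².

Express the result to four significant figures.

0.1657 kN × 1000 → 165.7 N
0.01500 in² × 0.00064516 → 9.6774×10⁻⁶ m²
P = F / A = 165.7 N / 9.6774×10⁻⁶ m² = 1.71224×10⁷ Pa
1.71224×10⁷ Pa ÷ (133.322 Pa/torr) = 128429 torr

1.284×10⁵ torr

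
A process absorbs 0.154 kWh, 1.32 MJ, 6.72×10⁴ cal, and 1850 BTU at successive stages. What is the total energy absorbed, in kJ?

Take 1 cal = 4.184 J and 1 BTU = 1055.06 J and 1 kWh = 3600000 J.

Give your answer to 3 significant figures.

4110 kJ

0.154 kWh × 3600000 = 554400 J
1.32 MJ × 1000000 = 1.32×10⁶ J
6.72×10⁴ cal × 4.184 = 281165 J
1850 BTU × 1055.06 = 1.95186×10⁶ J
Sum: 554400 + 1.32×10⁶ + 281165 + 1.95186×10⁶ = 4.10742×10⁶ J
In kJ: 4.10742×10⁶ / 1000 = 4107.42 kJ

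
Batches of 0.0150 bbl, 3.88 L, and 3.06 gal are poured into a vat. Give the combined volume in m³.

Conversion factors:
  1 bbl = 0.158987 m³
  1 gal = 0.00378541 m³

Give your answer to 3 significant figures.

0.0150 bbl × 0.158987 = 0.0023848 m³
3.88 L × 0.001 = 0.00388 m³
3.06 gal × 0.00378541 = 0.0115834 m³
Total: 0.0023848 + 0.00388 + 0.0115834 = 0.0178482 m³

0.0178 m³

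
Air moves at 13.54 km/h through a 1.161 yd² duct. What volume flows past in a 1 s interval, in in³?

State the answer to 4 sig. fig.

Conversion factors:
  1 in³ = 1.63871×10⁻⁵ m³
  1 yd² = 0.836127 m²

13.54 km/h × (1/3.6) = 3.76111 m/s
1.161 yd² × 0.836127 = 0.970743 m²
V = v × A × t = 3.76111 m/s × 0.970743 m² × 1 s = 3.65107 m³
3.65107 m³ ÷ (1.63871×10⁻⁵ m³/in³) = 222801 in³

2.228×10⁵ in³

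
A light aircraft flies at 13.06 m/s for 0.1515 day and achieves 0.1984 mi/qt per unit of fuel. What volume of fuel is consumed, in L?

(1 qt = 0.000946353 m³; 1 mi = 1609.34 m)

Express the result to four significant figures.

0.1515 day → 13089.6 s
d = v × t = 13.06 × 13089.6 = 170950 m
0.1984 mi/qt → 337393 m/m³
V = d / (distance per unit fuel) = 170950 / 337393 = 0.506679 m³
In L: 0.506679 / 0.001 = 506.679 L

506.7 L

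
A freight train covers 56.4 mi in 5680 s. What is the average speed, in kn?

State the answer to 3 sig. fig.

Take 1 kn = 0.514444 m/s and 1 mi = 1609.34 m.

56.4 mi × 1609.34 = 90766.8 m
v = d / t = 90766.8 m / 5680 s = 15.9801 m/s
15.9801 m/s ÷ (0.514444 m/s/kn) = 31.0629 kn

31.1 kn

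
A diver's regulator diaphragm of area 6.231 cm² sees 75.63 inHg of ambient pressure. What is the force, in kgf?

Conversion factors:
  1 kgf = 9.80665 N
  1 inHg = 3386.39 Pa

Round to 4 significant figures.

75.63 inHg × 3386.39 = 256113 Pa
6.231 cm² × 0.0001 = 6.231×10⁻⁴ m²
F = P × A = 256113 Pa × 6.231×10⁻⁴ m² = 159.584 N
159.584 N ÷ (9.80665 N/kgf) = 16.273 kgf

16.27 kgf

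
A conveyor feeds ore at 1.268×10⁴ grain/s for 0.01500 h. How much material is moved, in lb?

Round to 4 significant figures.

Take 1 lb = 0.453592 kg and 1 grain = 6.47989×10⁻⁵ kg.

1.268×10⁴ grain/s → 0.82165 kg/s
0.01500 h → 54 s
m = ṁ × t = 0.82165 × 54 = 44.3691 kg
In lb: 44.3691 / 0.453592 = 97.8172 lb

97.82 lb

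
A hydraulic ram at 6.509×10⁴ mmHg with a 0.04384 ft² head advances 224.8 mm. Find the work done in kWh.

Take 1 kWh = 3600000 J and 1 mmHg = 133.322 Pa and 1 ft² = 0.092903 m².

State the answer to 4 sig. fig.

6.509×10⁴ mmHg → 8.67793×10⁶ Pa
0.04384 ft² → 0.00407287 m²
F = P × A = 8.67793×10⁶ × 0.00407287 = 35344.1 N
224.8 mm → 0.2248 m
W = F × d = 35344.1 × 0.2248 = 7945.35 J
In kWh: 7945.35 / 3600000 = 0.00220704 kWh

0.002207 kWh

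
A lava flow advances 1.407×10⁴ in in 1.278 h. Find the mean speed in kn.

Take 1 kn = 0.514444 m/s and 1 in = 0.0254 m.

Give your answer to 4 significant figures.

1.407×10⁴ in × 0.0254 → 357.378 m
1.278 h × 3600 → 4600.8 s
v = d / t = 357.378 m / 4600.8 s = 0.0776774 m/s
0.0776774 m/s ÷ (0.514444 m/s/kn) = 0.150993 kn

0.1510 kn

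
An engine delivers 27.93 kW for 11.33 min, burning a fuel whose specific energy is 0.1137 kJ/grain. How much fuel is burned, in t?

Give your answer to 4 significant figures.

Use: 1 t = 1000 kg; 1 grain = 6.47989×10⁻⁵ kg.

27.93 kW → 27930 W
11.33 min → 679.8 s
E = P × t = 27930 × 679.8 = 1.89868×10⁷ J
0.1137 kJ/grain → 1.75466×10⁶ J/kg
m = E / e_s = 1.89868×10⁷ / 1.75466×10⁶ = 10.8208 kg
In t: 10.8208 / 1000 = 0.0108208 t

0.01082 t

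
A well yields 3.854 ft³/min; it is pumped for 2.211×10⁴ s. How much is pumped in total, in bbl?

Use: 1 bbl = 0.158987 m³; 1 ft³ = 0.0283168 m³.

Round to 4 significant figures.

3.854 ft³/min → 0.00181888 m³/s
V = Q × t = 0.00181888 × 22110 = 40.2154 m³
In bbl: 40.2154 / 0.158987 = 252.948 bbl

252.9 bbl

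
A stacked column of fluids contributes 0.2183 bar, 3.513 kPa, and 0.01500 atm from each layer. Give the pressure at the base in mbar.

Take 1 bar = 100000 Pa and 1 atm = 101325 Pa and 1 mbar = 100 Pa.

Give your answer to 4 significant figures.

0.2183 bar × 100000 → 21830 Pa
3.513 kPa × 1000 → 3513 Pa
0.01500 atm × 101325 → 1519.88 Pa
Sum: 21830 + 3513 + 1519.88 = 26862.9 Pa
In mbar: 26862.9 / 100 = 268.629 mbar

268.6 mbar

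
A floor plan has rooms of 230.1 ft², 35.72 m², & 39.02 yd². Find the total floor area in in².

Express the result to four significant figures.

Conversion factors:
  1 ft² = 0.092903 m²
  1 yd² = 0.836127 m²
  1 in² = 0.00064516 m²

230.1 ft² × 0.092903 → 21.377 m²
35.72 m² (already m²)
39.02 yd² × 0.836127 → 32.6257 m²
Total: 21.377 + 35.72 + 32.6257 = 89.7227 m²
In in²: 89.7227 / 0.00064516 = 139070 in²

1.391×10⁵ in²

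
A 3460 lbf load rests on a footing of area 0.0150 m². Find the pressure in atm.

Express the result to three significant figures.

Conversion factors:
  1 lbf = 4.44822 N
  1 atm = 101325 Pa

3460 lbf × 4.44822 = 15390.8 N
P = F / A = 15390.8 N / 0.015 m² = 1.02605×10⁶ Pa
1.02605×10⁶ Pa ÷ (101325 Pa/atm) = 10.1263 atm

10.1 atm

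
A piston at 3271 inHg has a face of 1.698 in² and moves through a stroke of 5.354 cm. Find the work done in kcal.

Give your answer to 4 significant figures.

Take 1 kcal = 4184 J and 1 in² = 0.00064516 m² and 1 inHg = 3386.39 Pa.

0.1553 kcal

3271 inHg → 1.10769×10⁷ Pa
1.698 in² → 0.00109548 m²
F = P × A = 1.10769×10⁷ × 0.00109548 = 12134.5 N
5.354 cm → 0.05354 m
W = F × d = 12134.5 × 0.05354 = 649.681 J
In kcal: 649.681 / 4184 = 0.155277 kcal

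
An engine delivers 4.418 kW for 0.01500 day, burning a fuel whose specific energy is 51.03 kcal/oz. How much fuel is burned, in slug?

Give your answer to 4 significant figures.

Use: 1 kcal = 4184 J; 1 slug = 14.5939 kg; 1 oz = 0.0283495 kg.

0.05209 slug

4.418 kW → 4418 W
0.01500 day → 1296 s
E = P × t = 4418 × 1296 = 5.72573×10⁶ J
51.03 kcal/oz → 7.53133×10⁶ J/kg
m = E / e_s = 5.72573×10⁶ / 7.53133×10⁶ = 0.760255 kg
In slug: 0.760255 / 14.5939 = 0.052094 slug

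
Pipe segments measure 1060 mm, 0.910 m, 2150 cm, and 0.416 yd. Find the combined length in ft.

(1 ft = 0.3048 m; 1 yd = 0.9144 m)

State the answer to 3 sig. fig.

1060 mm × 0.001 = 1.06 m
0.910 m (already m)
2150 cm × 0.01 = 21.5 m
0.416 yd × 0.9144 = 0.38039 m
Total: 1.06 + 0.91 + 21.5 + 0.38039 = 23.8504 m
In ft: 23.8504 / 0.3048 = 78.2493 ft

78.2 ft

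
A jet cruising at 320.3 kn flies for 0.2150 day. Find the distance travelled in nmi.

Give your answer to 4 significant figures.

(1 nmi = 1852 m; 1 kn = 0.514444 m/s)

320.3 kn × 0.514444 → 164.776 m/s
0.2150 day × 86400 → 18576 s
d = v × t = 164.776 m/s × 18576 s = 3.06088×10⁶ m
3.06088×10⁶ m ÷ (1852 m/nmi) = 1652.74 nmi

1653 nmi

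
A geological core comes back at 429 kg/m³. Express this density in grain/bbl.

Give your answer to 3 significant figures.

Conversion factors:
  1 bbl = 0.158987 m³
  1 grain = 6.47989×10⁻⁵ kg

1.05×10⁶ grain/bbl

429 kg/m³ is already 429 kg/m³
429 kg/m³ ÷ 6.47989×10⁻⁵ kg/grain × 0.158987 m³/bbl = 1.05257×10⁶ grain/bbl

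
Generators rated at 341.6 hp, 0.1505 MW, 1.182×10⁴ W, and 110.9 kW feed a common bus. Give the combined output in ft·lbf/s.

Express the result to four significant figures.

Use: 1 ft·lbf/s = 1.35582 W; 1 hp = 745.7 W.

341.6 hp × 745.7 → 254731 W
0.1505 MW × 1000000 → 150500 W
1.182×10⁴ W (already W)
110.9 kW × 1000 → 110900 W
Combined: 254731 + 150500 + 11820 + 110900 = 527951 W
In ft·lbf/s: 527951 / 1.35582 = 389396 ft·lbf/s

3.894×10⁵ ft·lbf/s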